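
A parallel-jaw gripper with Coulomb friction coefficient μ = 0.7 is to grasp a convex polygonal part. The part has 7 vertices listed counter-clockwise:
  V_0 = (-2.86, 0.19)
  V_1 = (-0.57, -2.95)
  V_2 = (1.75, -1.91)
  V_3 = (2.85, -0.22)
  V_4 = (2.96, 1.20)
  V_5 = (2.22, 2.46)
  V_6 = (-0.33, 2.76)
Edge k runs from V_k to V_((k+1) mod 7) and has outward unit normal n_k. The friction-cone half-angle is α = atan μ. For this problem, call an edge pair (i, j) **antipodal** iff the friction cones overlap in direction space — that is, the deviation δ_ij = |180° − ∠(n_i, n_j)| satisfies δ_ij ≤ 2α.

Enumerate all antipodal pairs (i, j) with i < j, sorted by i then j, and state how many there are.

α = atan 0.7 = 34.99°;  2α = 69.98°
n_0 = (-0.8080, -0.5892)
n_1 = (+0.4091, -0.9125)
n_2 = (+0.8381, -0.5455)
n_3 = (+0.9970, -0.0772)
n_4 = (+0.8623, +0.5064)
n_5 = (+0.1168, +0.9932)
n_6 = (-0.7126, +0.7015)
  (0,1): δ = 101.96°  ·
  (0,2): δ = 69.16°  ✓
  (0,3): δ = 40.53°  ✓
  (0,4): δ = 5.68°  ✓
  (0,5): δ = 47.19°  ✓
  (0,6): δ = 99.35°  ·
  (1,2): δ = 147.21°  ·
  (1,3): δ = 118.58°  ·
  (1,4): δ = 83.72°  ·
  (1,5): δ = 30.86°  ✓
  (1,6): δ = 21.30°  ✓
  (2,3): δ = 151.37°  ·
  (2,4): δ = 116.51°  ·
  (2,5): δ = 63.65°  ✓
  (2,6): δ = 11.49°  ✓
  (3,4): δ = 145.14°  ·
  (3,5): δ = 92.28°  ·
  (3,6): δ = 40.12°  ✓
  (4,5): δ = 127.14°  ·
  (4,6): δ = 74.98°  ·
  (5,6): δ = 127.84°  ·
antipodal pairs: 9

count = 9; pairs: (0,2), (0,3), (0,4), (0,5), (1,5), (1,6), (2,5), (2,6), (3,6)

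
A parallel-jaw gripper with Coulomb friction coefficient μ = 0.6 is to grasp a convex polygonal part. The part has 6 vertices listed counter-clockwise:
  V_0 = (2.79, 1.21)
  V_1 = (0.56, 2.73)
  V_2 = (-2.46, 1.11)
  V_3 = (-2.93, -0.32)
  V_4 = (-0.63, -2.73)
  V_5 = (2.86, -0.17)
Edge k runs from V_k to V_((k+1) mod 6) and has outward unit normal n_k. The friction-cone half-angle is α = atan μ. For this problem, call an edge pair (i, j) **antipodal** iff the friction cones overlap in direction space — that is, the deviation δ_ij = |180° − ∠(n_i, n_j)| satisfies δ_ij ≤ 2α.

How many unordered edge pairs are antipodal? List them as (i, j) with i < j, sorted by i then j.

count = 5; pairs: (0,3), (1,4), (2,4), (2,5), (3,5)

α = atan 0.6 = 30.96°;  2α = 61.93°
n_0 = (+0.5632, +0.8263)
n_1 = (-0.4727, +0.8812)
n_2 = (-0.9500, +0.3122)
n_3 = (-0.7234, -0.6904)
n_4 = (+0.5915, -0.8063)
n_5 = (+0.9987, +0.0507)
  (0,1): δ = 117.51°  ·
  (0,2): δ = 73.92°  ·
  (0,3): δ = 12.06°  ✓
  (0,4): δ = 70.54°  ·
  (0,5): δ = 127.18°  ·
  (1,2): δ = 136.40°  ·
  (1,3): δ = 74.55°  ·
  (1,4): δ = 8.05°  ✓
  (1,5): δ = 64.69°  ·
  (2,3): δ = 118.14°  ·
  (2,4): δ = 35.54°  ✓
  (2,5): δ = 21.10°  ✓
  (3,4): δ = 97.40°  ·
  (3,5): δ = 40.76°  ✓
  (4,5): δ = 123.36°  ·
antipodal pairs: 5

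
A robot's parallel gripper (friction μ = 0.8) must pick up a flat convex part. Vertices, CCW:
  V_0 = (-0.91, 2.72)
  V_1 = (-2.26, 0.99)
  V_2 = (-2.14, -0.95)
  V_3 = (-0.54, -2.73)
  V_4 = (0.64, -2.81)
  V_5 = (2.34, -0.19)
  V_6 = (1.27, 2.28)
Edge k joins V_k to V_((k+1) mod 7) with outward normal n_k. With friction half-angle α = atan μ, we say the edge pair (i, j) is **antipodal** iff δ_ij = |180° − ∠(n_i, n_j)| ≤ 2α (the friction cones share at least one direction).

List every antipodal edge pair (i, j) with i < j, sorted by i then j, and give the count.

α = atan 0.8 = 38.66°;  2α = 77.32°
n_0 = (-0.7884, +0.6152)
n_1 = (-0.9981, -0.0617)
n_2 = (-0.7437, -0.6685)
n_3 = (-0.0676, -0.9977)
n_4 = (+0.8389, -0.5443)
n_5 = (+0.9176, +0.3975)
n_6 = (+0.1978, +0.9802)
  (0,1): δ = 138.49°  ·
  (0,2): δ = 100.08°  ·
  (0,3): δ = 55.91°  ✓
  (0,4): δ = 4.99°  ✓
  (0,5): δ = 61.39°  ✓
  (0,6): δ = 116.56°  ·
  (1,2): δ = 141.59°  ·
  (1,3): δ = 97.42°  ·
  (1,4): δ = 36.52°  ✓
  (1,5): δ = 19.88°  ✓
  (1,6): δ = 75.05°  ✓
  (2,3): δ = 135.83°  ·
  (2,4): δ = 74.93°  ✓
  (2,5): δ = 18.53°  ✓
  (2,6): δ = 36.64°  ✓
  (3,4): δ = 119.10°  ·
  (3,5): δ = 62.70°  ✓
  (3,6): δ = 7.53°  ✓
  (4,5): δ = 123.60°  ·
  (4,6): δ = 68.43°  ✓
  (5,6): δ = 124.83°  ·
antipodal pairs: 12

count = 12; pairs: (0,3), (0,4), (0,5), (1,4), (1,5), (1,6), (2,4), (2,5), (2,6), (3,5), (3,6), (4,6)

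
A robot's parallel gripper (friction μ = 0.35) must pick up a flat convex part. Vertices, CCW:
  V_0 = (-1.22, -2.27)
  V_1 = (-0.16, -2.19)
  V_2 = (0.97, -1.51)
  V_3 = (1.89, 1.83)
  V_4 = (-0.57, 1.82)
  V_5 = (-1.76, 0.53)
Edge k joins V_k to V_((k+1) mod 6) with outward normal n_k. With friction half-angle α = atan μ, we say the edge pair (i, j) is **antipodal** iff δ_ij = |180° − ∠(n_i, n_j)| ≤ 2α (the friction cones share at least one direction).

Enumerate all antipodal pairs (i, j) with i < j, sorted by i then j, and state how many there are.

α = atan 0.35 = 19.29°;  2α = 38.58°
n_0 = (+0.0753, -0.9972)
n_1 = (+0.5156, -0.8568)
n_2 = (+0.9641, -0.2656)
n_3 = (-0.0041, +1.0000)
n_4 = (-0.7350, +0.6780)
n_5 = (-0.9819, -0.1894)
  (0,1): δ = 153.28°  ·
  (0,2): δ = 109.72°  ·
  (0,3): δ = 4.08°  ✓
  (0,4): δ = 42.99°  ·
  (0,5): δ = 96.60°  ·
  (1,2): δ = 136.44°  ·
  (1,3): δ = 30.81°  ✓
  (1,4): δ = 16.27°  ✓
  (1,5): δ = 69.88°  ·
  (2,3): δ = 74.37°  ·
  (2,4): δ = 27.29°  ✓
  (2,5): δ = 26.32°  ✓
  (3,4): δ = 132.92°  ·
  (3,5): δ = 79.32°  ·
  (4,5): δ = 126.39°  ·
antipodal pairs: 5

count = 5; pairs: (0,3), (1,3), (1,4), (2,4), (2,5)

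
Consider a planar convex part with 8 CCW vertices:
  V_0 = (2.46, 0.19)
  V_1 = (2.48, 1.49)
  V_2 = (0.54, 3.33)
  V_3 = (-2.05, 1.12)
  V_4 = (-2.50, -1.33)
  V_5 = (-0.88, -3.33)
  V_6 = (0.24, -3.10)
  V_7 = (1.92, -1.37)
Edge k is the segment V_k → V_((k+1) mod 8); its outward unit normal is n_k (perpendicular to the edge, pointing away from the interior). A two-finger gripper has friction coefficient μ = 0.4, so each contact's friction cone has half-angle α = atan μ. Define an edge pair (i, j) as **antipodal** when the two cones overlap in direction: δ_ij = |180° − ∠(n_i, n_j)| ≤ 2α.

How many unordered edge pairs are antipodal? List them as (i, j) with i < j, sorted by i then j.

count = 8; pairs: (0,3), (0,4), (1,4), (2,5), (2,6), (2,7), (3,6), (3,7)

α = atan 0.4 = 21.80°;  2α = 43.60°
n_0 = (+0.9999, -0.0154)
n_1 = (+0.6882, +0.7256)
n_2 = (-0.6491, +0.7607)
n_3 = (-0.9835, +0.1807)
n_4 = (-0.7771, -0.6294)
n_5 = (+0.2012, -0.9796)
n_6 = (+0.7174, -0.6967)
n_7 = (+0.9450, -0.3271)
  (0,1): δ = 132.60°  ·
  (0,2): δ = 48.65°  ·
  (0,3): δ = 9.53°  ✓
  (0,4): δ = 39.89°  ✓
  (0,5): δ = 102.49°  ·
  (0,6): δ = 136.72°  ·
  (0,7): δ = 161.79°  ·
  (1,2): δ = 96.04°  ·
  (1,3): δ = 56.92°  ·
  (1,4): δ = 7.51°  ✓
  (1,5): δ = 55.09°  ·
  (1,6): δ = 89.32°  ·
  (1,7): δ = 114.39°  ·
  (2,3): δ = 140.88°  ·
  (2,4): δ = 91.47°  ·
  (2,5): δ = 28.87°  ✓
  (2,6): δ = 5.37°  ✓
  (2,7): δ = 30.43°  ✓
  (3,4): δ = 130.58°  ·
  (3,5): δ = 67.99°  ·
  (3,6): δ = 33.75°  ✓
  (3,7): δ = 8.69°  ✓
  (4,5): δ = 117.40°  ·
  (4,6): δ = 83.17°  ·
  (4,7): δ = 58.10°  ·
  (5,6): δ = 145.76°  ·
  (5,7): δ = 120.70°  ·
  (6,7): δ = 154.93°  ·
antipodal pairs: 8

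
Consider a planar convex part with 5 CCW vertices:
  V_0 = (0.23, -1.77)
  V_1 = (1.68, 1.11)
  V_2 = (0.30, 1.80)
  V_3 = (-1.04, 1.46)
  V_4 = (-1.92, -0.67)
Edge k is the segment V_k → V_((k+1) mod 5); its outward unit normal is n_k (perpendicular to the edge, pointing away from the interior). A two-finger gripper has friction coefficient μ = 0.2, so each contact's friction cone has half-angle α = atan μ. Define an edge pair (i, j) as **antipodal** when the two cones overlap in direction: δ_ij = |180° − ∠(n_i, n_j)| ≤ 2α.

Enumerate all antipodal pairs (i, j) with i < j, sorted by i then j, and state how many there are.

α = atan 0.2 = 11.31°;  2α = 22.62°
n_0 = (+0.8932, -0.4497)
n_1 = (+0.4472, +0.8944)
n_2 = (-0.2459, +0.9693)
n_3 = (-0.9242, +0.3818)
n_4 = (-0.4555, -0.8902)
  (0,1): δ = 89.84°  ·
  (0,2): δ = 49.04°  ·
  (0,3): δ = 4.28°  ✓
  (0,4): δ = 89.63°  ·
  (1,2): δ = 139.20°  ·
  (1,3): δ = 85.88°  ·
  (1,4): δ = 0.53°  ✓
  (2,3): δ = 126.69°  ·
  (2,4): δ = 41.33°  ·
  (3,4): δ = 94.65°  ·
antipodal pairs: 2

count = 2; pairs: (0,3), (1,4)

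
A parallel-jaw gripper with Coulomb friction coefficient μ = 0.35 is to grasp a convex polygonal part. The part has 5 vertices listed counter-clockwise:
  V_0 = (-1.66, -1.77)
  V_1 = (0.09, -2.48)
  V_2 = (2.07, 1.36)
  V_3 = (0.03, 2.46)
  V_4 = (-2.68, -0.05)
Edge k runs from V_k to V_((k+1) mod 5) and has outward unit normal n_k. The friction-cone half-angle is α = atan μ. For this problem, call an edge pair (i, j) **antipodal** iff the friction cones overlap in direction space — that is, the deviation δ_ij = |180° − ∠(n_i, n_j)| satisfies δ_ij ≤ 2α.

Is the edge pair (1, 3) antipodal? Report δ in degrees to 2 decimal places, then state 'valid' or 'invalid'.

α = atan 0.35 = 19.29°;  2α = 38.58°
edge 1: e_1 = (+1.98, +3.84);  n_1 = (+0.8888, -0.4583)
edge 3: e_3 = (-2.71, -2.51);  n_3 = (-0.6795, +0.7337)
∠(n_1, n_3) = 160.08°
δ = |180° − 160.08°| = 19.92°
19.92° ≤ 2α = 38.58°  →  valid

δ = 19.92°, valid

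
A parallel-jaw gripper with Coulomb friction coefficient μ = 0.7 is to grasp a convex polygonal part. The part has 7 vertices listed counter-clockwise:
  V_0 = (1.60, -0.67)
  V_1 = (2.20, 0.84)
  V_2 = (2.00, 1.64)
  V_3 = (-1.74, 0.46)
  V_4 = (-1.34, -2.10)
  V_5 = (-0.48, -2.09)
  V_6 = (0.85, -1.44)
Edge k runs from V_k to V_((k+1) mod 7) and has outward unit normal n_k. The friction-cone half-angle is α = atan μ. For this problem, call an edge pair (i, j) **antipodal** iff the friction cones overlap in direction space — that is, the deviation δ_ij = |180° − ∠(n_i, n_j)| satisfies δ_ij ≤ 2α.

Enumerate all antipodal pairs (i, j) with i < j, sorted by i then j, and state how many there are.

count = 7; pairs: (0,2), (0,3), (1,3), (2,4), (2,5), (2,6), (3,6)

α = atan 0.7 = 34.99°;  2α = 69.98°
n_0 = (+0.9293, -0.3693)
n_1 = (+0.9701, +0.2425)
n_2 = (-0.3009, +0.9537)
n_3 = (-0.9880, -0.1544)
n_4 = (+0.0116, -0.9999)
n_5 = (+0.4391, -0.8984)
n_6 = (+0.7163, -0.6977)
  (0,1): δ = 144.29°  ·
  (0,2): δ = 50.82°  ✓
  (0,3): δ = 30.55°  ✓
  (0,4): δ = 112.34°  ·
  (0,5): δ = 137.72°  ·
  (0,6): δ = 157.42°  ·
  (1,2): δ = 86.53°  ·
  (1,3): δ = 5.16°  ✓
  (1,4): δ = 76.63°  ·
  (1,5): δ = 102.01°  ·
  (1,6): δ = 121.72°  ·
  (2,3): δ = 98.63°  ·
  (2,4): δ = 16.84°  ✓
  (2,5): δ = 8.53°  ✓
  (2,6): δ = 28.24°  ✓
  (3,4): δ = 98.21°  ·
  (3,5): δ = 72.83°  ·
  (3,6): δ = 53.13°  ✓
  (4,5): δ = 154.62°  ·
  (4,6): δ = 134.91°  ·
  (5,6): δ = 160.29°  ·
antipodal pairs: 7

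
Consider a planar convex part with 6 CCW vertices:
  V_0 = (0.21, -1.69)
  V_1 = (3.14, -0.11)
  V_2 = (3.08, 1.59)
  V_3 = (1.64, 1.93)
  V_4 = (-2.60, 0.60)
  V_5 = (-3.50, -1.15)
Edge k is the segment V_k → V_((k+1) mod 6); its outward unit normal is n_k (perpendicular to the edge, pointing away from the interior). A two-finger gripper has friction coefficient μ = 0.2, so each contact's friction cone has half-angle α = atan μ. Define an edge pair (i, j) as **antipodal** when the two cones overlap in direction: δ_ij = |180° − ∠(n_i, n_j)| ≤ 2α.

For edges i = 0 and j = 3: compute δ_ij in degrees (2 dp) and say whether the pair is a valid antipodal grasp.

δ = 10.92°, valid

α = atan 0.2 = 11.31°;  2α = 22.62°
edge 0: e_0 = (+2.93, +1.58);  n_0 = (+0.4746, -0.8802)
edge 3: e_3 = (-4.24, -1.33);  n_3 = (-0.2993, +0.9542)
∠(n_0, n_3) = 169.08°
δ = |180° − 169.08°| = 10.92°
10.92° ≤ 2α = 22.62°  →  valid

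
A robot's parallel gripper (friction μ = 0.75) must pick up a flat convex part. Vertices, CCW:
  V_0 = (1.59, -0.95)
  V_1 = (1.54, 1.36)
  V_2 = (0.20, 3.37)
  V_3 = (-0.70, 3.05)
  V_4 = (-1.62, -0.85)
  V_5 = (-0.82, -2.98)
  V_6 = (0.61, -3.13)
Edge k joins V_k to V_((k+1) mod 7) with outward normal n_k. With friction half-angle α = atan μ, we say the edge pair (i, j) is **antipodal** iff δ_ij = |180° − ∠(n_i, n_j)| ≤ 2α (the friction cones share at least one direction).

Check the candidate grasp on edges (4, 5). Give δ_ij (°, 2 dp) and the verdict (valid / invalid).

δ = 116.57°, invalid

α = atan 0.75 = 36.87°;  2α = 73.74°
edge 4: e_4 = (+0.80, -2.13);  n_4 = (-0.9361, -0.3516)
edge 5: e_5 = (+1.43, -0.15);  n_5 = (-0.1043, -0.9945)
∠(n_4, n_5) = 63.43°
δ = |180° − 63.43°| = 116.57°
116.57° > 2α = 73.74°  →  invalid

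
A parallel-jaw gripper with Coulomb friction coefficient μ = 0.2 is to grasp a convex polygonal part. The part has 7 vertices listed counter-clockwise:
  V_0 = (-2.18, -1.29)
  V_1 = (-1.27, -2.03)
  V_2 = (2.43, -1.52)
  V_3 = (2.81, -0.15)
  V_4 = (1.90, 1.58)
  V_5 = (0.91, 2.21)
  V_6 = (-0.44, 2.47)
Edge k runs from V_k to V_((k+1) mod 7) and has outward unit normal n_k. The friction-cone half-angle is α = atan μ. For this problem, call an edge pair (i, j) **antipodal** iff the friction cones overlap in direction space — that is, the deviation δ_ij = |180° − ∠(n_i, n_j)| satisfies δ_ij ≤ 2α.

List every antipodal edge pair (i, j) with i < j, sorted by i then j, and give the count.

α = atan 0.2 = 11.31°;  2α = 22.62°
n_0 = (-0.6309, -0.7759)
n_1 = (+0.1365, -0.9906)
n_2 = (+0.9636, -0.2673)
n_3 = (+0.8850, +0.4655)
n_4 = (+0.5369, +0.8437)
n_5 = (+0.1891, +0.9820)
n_6 = (-0.9075, +0.4200)
  (0,1): δ = 133.03°  ·
  (0,2): δ = 66.38°  ·
  (0,3): δ = 23.14°  ·
  (0,4): δ = 6.65°  ✓
  (0,5): δ = 28.22°  ·
  (0,6): δ = 104.28°  ·
  (1,2): δ = 113.35°  ·
  (1,3): δ = 70.10°  ·
  (1,4): δ = 40.32°  ·
  (1,5): δ = 18.75°  ✓
  (1,6): δ = 57.32°  ·
  (2,3): δ = 136.75°  ·
  (2,4): δ = 106.97°  ·
  (2,5): δ = 85.40°  ·
  (2,6): δ = 9.33°  ✓
  (3,4): δ = 150.22°  ·
  (3,5): δ = 128.65°  ·
  (3,6): δ = 52.58°  ·
  (4,5): δ = 158.43°  ·
  (4,6): δ = 82.36°  ·
  (5,6): δ = 103.93°  ·
antipodal pairs: 3

count = 3; pairs: (0,4), (1,5), (2,6)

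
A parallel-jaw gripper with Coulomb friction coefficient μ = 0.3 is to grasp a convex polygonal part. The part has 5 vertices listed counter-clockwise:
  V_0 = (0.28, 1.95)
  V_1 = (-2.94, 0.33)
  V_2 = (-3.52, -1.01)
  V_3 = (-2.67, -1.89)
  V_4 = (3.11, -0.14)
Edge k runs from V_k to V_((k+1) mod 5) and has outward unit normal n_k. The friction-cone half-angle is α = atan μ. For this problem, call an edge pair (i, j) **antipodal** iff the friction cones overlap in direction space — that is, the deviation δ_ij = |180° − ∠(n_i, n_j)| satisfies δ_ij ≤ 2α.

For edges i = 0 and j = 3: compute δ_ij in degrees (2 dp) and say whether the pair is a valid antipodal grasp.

α = atan 0.3 = 16.70°;  2α = 33.40°
edge 0: e_0 = (-3.22, -1.62);  n_0 = (-0.4494, +0.8933)
edge 3: e_3 = (+5.78, +1.75);  n_3 = (+0.2898, -0.9571)
∠(n_0, n_3) = 170.14°
δ = |180° − 170.14°| = 9.86°
9.86° ≤ 2α = 33.40°  →  valid

δ = 9.86°, valid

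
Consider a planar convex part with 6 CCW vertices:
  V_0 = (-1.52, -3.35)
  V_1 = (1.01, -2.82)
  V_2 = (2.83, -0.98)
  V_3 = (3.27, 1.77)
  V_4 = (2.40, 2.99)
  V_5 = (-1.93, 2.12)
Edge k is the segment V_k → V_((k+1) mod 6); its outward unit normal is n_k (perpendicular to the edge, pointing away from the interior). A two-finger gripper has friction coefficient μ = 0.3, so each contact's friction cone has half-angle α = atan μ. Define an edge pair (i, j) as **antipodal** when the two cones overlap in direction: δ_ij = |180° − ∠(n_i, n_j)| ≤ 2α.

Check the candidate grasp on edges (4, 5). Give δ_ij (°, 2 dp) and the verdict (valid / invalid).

α = atan 0.3 = 16.70°;  2α = 33.40°
edge 4: e_4 = (-4.33, -0.87);  n_4 = (-0.1970, +0.9804)
edge 5: e_5 = (+0.41, -5.47);  n_5 = (-0.9972, -0.0747)
∠(n_4, n_5) = 82.93°
δ = |180° − 82.93°| = 97.07°
97.07° > 2α = 33.40°  →  invalid

δ = 97.07°, invalid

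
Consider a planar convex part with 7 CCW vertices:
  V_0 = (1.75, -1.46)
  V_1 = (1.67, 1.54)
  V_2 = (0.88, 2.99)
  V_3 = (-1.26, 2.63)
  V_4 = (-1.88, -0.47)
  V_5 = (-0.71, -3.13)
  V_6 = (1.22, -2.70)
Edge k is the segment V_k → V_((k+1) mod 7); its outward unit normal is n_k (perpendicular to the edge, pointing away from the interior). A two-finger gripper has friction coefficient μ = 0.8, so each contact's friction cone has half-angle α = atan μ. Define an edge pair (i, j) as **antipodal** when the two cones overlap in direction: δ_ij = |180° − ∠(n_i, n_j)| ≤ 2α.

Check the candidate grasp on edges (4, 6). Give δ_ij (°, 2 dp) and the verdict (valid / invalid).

α = atan 0.8 = 38.66°;  2α = 77.32°
edge 4: e_4 = (+1.17, -2.66);  n_4 = (-0.9154, -0.4026)
edge 6: e_6 = (+0.53, +1.24);  n_6 = (+0.9195, -0.3930)
∠(n_4, n_6) = 133.11°
δ = |180° − 133.11°| = 46.89°
46.89° ≤ 2α = 77.32°  →  valid

δ = 46.89°, valid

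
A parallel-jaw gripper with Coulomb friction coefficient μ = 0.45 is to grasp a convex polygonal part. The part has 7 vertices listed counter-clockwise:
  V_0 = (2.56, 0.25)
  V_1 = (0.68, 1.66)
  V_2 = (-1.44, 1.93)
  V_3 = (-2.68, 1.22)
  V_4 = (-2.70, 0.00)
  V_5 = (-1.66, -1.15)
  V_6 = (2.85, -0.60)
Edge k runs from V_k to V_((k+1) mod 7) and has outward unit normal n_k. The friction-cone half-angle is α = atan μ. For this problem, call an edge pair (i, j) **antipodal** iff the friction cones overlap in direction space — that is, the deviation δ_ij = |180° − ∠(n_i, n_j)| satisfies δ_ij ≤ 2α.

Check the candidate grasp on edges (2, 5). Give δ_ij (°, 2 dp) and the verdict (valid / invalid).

α = atan 0.45 = 24.23°;  2α = 48.46°
edge 2: e_2 = (-1.24, -0.71);  n_2 = (-0.4969, +0.8678)
edge 5: e_5 = (+4.51, +0.55);  n_5 = (+0.1211, -0.9926)
∠(n_2, n_5) = 157.16°
δ = |180° − 157.16°| = 22.84°
22.84° ≤ 2α = 48.46°  →  valid

δ = 22.84°, valid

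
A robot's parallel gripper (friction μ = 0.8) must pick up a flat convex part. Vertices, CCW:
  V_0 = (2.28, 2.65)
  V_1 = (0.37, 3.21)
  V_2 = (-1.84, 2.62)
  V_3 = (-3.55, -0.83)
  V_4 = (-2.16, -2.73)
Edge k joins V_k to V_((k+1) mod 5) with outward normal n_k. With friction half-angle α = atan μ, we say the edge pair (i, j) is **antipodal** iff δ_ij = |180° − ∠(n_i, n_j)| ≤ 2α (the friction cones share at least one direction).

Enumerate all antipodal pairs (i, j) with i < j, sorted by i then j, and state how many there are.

count = 6; pairs: (0,3), (0,4), (1,3), (1,4), (2,4), (3,4)

α = atan 0.8 = 38.66°;  2α = 77.32°
n_0 = (+0.2814, +0.9596)
n_1 = (-0.2579, +0.9662)
n_2 = (-0.8960, +0.4441)
n_3 = (-0.8071, -0.5904)
n_4 = (+0.7713, -0.6365)
  (0,1): δ = 148.71°  ·
  (0,2): δ = 100.02°  ·
  (0,3): δ = 37.47°  ✓
  (0,4): δ = 66.81°  ✓
  (1,2): δ = 131.31°  ·
  (1,3): δ = 68.76°  ✓
  (1,4): δ = 35.52°  ✓
  (2,3): δ = 117.45°  ·
  (2,4): δ = 13.17°  ✓
  (3,4): δ = 75.72°  ✓
antipodal pairs: 6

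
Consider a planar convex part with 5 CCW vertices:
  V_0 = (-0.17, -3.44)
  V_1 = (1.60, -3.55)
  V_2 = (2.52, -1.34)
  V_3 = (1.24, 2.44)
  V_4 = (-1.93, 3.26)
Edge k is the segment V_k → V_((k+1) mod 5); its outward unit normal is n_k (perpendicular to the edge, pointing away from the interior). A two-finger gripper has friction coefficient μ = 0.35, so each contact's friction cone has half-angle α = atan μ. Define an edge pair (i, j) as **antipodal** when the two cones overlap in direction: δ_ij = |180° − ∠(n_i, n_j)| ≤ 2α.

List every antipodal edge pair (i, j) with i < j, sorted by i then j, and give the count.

count = 3; pairs: (0,3), (1,4), (2,4)

α = atan 0.35 = 19.29°;  2α = 38.58°
n_0 = (-0.0620, -0.9981)
n_1 = (+0.9232, -0.3843)
n_2 = (+0.9472, +0.3207)
n_3 = (+0.2504, +0.9681)
n_4 = (-0.9672, -0.2541)
  (0,1): δ = 109.05°  ·
  (0,2): δ = 67.74°  ·
  (0,3): δ = 10.95°  ✓
  (0,4): δ = 108.27°  ·
  (1,2): δ = 138.69°  ·
  (1,3): δ = 81.90°  ·
  (1,4): δ = 37.32°  ✓
  (2,3): δ = 123.21°  ·
  (2,4): δ = 3.99°  ✓
  (3,4): δ = 60.78°  ·
antipodal pairs: 3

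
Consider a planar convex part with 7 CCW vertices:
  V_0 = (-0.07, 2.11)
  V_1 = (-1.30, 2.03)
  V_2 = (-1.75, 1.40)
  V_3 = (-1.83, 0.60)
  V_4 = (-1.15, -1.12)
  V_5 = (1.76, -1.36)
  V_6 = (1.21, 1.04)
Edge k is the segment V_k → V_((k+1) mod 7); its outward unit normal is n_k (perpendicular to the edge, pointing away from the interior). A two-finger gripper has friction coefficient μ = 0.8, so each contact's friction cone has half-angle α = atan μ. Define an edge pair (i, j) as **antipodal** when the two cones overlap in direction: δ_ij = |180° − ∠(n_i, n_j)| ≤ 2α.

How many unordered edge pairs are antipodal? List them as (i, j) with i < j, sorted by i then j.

α = atan 0.8 = 38.66°;  2α = 77.32°
n_0 = (-0.0649, +0.9979)
n_1 = (-0.8137, +0.5812)
n_2 = (-0.9950, +0.0995)
n_3 = (-0.9300, -0.3677)
n_4 = (-0.0822, -0.9966)
n_5 = (+0.9747, +0.2234)
n_6 = (+0.6414, +0.7672)
  (0,1): δ = 129.26°  ·
  (0,2): δ = 99.43°  ·
  (0,3): δ = 72.15°  ✓
  (0,4): δ = 8.44°  ✓
  (0,5): δ = 99.19°  ·
  (0,6): δ = 136.39°  ·
  (1,2): δ = 150.17°  ·
  (1,3): δ = 122.89°  ·
  (1,4): δ = 59.18°  ✓
  (1,5): δ = 48.45°  ✓
  (1,6): δ = 85.64°  ·
  (2,3): δ = 152.72°  ·
  (2,4): δ = 89.00°  ·
  (2,5): δ = 18.62°  ✓
  (2,6): δ = 55.82°  ✓
  (3,4): δ = 116.29°  ·
  (3,5): δ = 8.66°  ✓
  (3,6): δ = 28.54°  ✓
  (4,5): δ = 72.38°  ✓
  (4,6): δ = 35.18°  ✓
  (5,6): δ = 142.80°  ·
antipodal pairs: 10

count = 10; pairs: (0,3), (0,4), (1,4), (1,5), (2,5), (2,6), (3,5), (3,6), (4,5), (4,6)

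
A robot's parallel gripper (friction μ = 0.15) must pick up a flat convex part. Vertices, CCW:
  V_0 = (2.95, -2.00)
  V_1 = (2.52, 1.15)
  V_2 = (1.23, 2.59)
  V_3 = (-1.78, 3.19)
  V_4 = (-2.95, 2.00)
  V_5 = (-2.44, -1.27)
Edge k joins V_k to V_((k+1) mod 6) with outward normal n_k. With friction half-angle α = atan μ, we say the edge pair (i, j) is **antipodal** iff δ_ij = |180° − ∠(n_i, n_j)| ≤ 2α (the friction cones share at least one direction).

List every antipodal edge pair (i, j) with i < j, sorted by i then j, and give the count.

count = 2; pairs: (0,4), (2,5)

α = atan 0.15 = 8.53°;  2α = 17.06°
n_0 = (+0.9908, +0.1353)
n_1 = (+0.7448, +0.6672)
n_2 = (+0.1955, +0.9807)
n_3 = (-0.7131, +0.7011)
n_4 = (-0.9881, -0.1541)
n_5 = (-0.1342, -0.9910)
  (0,1): δ = 145.92°  ·
  (0,2): δ = 109.05°  ·
  (0,3): δ = 52.29°  ·
  (0,4): δ = 1.09°  ✓
  (0,5): δ = 74.51°  ·
  (1,2): δ = 143.13°  ·
  (1,3): δ = 86.37°  ·
  (1,4): δ = 32.99°  ·
  (1,5): δ = 40.43°  ·
  (2,3): δ = 123.24°  ·
  (2,4): δ = 69.86°  ·
  (2,5): δ = 3.56°  ✓
  (3,4): δ = 126.62°  ·
  (3,5): δ = 53.20°  ·
  (4,5): δ = 106.58°  ·
antipodal pairs: 2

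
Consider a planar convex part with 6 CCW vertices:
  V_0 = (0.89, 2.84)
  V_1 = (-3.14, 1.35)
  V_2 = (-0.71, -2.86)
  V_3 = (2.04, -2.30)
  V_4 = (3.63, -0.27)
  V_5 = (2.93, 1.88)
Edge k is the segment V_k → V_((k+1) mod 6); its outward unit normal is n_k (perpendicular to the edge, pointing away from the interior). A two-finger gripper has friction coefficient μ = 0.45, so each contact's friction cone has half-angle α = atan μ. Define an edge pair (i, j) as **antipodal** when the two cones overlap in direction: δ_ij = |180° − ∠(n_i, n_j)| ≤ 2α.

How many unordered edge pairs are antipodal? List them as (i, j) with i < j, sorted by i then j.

count = 5; pairs: (0,2), (0,3), (1,4), (1,5), (2,5)

α = atan 0.45 = 24.23°;  2α = 48.46°
n_0 = (-0.3468, +0.9379)
n_1 = (-0.8661, -0.4999)
n_2 = (+0.1995, -0.9799)
n_3 = (+0.7873, -0.6166)
n_4 = (+0.9509, +0.3096)
n_5 = (+0.4258, +0.9048)
  (0,1): δ = 80.30°  ·
  (0,2): δ = 8.78°  ✓
  (0,3): δ = 31.64°  ✓
  (0,4): δ = 87.74°  ·
  (0,5): δ = 134.51°  ·
  (1,2): δ = 108.48°  ·
  (1,3): δ = 68.06°  ·
  (1,4): δ = 11.96°  ✓
  (1,5): δ = 34.81°  ✓
  (2,3): δ = 139.58°  ·
  (2,4): δ = 83.48°  ·
  (2,5): δ = 36.71°  ✓
  (3,4): δ = 123.90°  ·
  (3,5): δ = 77.13°  ·
  (4,5): δ = 133.24°  ·
antipodal pairs: 5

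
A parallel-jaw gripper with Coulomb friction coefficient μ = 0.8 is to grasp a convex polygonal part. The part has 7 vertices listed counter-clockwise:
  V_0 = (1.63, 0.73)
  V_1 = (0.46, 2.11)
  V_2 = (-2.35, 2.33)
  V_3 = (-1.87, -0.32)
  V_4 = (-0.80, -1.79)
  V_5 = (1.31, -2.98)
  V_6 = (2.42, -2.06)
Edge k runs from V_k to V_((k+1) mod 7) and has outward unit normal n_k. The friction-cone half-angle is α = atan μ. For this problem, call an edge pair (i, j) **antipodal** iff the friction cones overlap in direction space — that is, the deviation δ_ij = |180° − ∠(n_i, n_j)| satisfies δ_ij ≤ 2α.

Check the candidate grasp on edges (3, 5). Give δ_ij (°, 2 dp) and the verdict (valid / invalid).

α = atan 0.8 = 38.66°;  2α = 77.32°
edge 3: e_3 = (+1.07, -1.47);  n_3 = (-0.8085, -0.5885)
edge 5: e_5 = (+1.11, +0.92);  n_5 = (+0.6381, -0.7699)
∠(n_3, n_5) = 93.60°
δ = |180° − 93.60°| = 86.40°
86.40° > 2α = 77.32°  →  invalid

δ = 86.40°, invalid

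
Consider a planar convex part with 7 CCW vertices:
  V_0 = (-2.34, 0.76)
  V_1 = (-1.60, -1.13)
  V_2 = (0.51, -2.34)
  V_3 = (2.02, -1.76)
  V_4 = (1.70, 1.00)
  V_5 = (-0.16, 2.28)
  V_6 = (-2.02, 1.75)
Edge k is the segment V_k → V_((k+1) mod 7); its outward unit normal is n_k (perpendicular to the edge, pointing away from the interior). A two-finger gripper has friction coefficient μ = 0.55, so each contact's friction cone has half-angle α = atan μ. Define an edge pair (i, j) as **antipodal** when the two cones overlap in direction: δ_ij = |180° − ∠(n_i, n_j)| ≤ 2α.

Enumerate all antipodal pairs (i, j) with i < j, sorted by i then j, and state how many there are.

α = atan 0.55 = 28.81°;  2α = 57.62°
n_0 = (-0.9312, -0.3646)
n_1 = (-0.4975, -0.8675)
n_2 = (+0.3586, -0.9335)
n_3 = (+0.9933, +0.1152)
n_4 = (+0.5669, +0.8238)
n_5 = (-0.2740, +0.9617)
n_6 = (-0.9515, +0.3076)
  (0,1): δ = 141.21°  ·
  (0,2): δ = 90.37°  ·
  (0,3): δ = 14.77°  ✓
  (0,4): δ = 34.08°  ✓
  (0,5): δ = 84.52°  ·
  (0,6): δ = 140.71°  ·
  (1,2): δ = 129.16°  ·
  (1,3): δ = 53.55°  ✓
  (1,4): δ = 4.70°  ✓
  (1,5): δ = 45.74°  ✓
  (1,6): δ = 101.92°  ·
  (2,3): δ = 104.40°  ·
  (2,4): δ = 55.55°  ✓
  (2,5): δ = 5.11°  ✓
  (2,6): δ = 51.08°  ✓
  (3,4): δ = 131.15°  ·
  (3,5): δ = 80.71°  ·
  (3,6): δ = 24.53°  ✓
  (4,5): δ = 129.56°  ·
  (4,6): δ = 73.38°  ·
  (5,6): δ = 123.82°  ·
antipodal pairs: 9

count = 9; pairs: (0,3), (0,4), (1,3), (1,4), (1,5), (2,4), (2,5), (2,6), (3,6)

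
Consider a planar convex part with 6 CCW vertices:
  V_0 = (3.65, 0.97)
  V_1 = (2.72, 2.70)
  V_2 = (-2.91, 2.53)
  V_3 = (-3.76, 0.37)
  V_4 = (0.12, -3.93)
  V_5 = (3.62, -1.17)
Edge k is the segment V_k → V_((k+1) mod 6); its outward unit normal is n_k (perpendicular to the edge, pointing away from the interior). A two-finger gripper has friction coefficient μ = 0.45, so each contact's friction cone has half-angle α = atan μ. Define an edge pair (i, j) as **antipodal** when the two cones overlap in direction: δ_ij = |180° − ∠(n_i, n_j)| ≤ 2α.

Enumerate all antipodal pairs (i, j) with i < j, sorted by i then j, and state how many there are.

count = 5; pairs: (0,3), (1,4), (2,4), (2,5), (3,5)

α = atan 0.45 = 24.23°;  2α = 48.46°
n_0 = (+0.8808, +0.4735)
n_1 = (-0.0302, +0.9995)
n_2 = (-0.9305, +0.3662)
n_3 = (-0.7424, -0.6699)
n_4 = (+0.6192, -0.7852)
n_5 = (+0.9999, -0.0140)
  (0,1): δ = 116.53°  ·
  (0,2): δ = 49.74°  ·
  (0,3): δ = 13.80°  ✓
  (0,4): δ = 100.00°  ·
  (0,5): δ = 150.94°  ·
  (1,2): δ = 113.21°  ·
  (1,3): δ = 49.67°  ·
  (1,4): δ = 36.53°  ✓
  (1,5): δ = 87.47°  ·
  (2,3): δ = 116.46°  ·
  (2,4): δ = 30.26°  ✓
  (2,5): δ = 20.68°  ✓
  (3,4): δ = 93.80°  ·
  (3,5): δ = 42.86°  ✓
  (4,5): δ = 129.06°  ·
antipodal pairs: 5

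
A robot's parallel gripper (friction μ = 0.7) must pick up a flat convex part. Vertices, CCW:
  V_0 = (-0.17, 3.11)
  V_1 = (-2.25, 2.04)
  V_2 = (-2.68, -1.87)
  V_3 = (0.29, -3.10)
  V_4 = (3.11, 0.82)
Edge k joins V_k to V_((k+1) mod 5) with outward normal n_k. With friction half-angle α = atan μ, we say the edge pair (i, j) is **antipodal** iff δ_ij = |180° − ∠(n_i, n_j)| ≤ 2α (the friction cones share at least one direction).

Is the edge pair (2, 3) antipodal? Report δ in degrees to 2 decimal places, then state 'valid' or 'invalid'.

δ = 103.23°, invalid

α = atan 0.7 = 34.99°;  2α = 69.98°
edge 2: e_2 = (+2.97, -1.23);  n_2 = (-0.3826, -0.9239)
edge 3: e_3 = (+2.82, +3.92);  n_3 = (+0.8118, -0.5840)
∠(n_2, n_3) = 76.77°
δ = |180° − 76.77°| = 103.23°
103.23° > 2α = 69.98°  →  invalid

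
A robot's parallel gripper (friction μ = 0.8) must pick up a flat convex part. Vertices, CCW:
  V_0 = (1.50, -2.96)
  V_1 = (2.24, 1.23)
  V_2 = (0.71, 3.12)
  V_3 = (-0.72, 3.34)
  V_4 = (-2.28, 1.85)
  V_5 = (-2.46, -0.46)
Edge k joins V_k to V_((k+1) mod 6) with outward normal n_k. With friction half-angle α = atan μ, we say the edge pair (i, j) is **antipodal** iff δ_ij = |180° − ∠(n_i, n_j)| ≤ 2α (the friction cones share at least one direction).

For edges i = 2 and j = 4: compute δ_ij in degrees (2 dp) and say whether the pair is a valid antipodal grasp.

α = atan 0.8 = 38.66°;  2α = 77.32°
edge 2: e_2 = (-1.43, +0.22);  n_2 = (+0.1521, +0.9884)
edge 4: e_4 = (-0.18, -2.31);  n_4 = (-0.9970, +0.0777)
∠(n_2, n_4) = 94.29°
δ = |180° − 94.29°| = 85.71°
85.71° > 2α = 77.32°  →  invalid

δ = 85.71°, invalid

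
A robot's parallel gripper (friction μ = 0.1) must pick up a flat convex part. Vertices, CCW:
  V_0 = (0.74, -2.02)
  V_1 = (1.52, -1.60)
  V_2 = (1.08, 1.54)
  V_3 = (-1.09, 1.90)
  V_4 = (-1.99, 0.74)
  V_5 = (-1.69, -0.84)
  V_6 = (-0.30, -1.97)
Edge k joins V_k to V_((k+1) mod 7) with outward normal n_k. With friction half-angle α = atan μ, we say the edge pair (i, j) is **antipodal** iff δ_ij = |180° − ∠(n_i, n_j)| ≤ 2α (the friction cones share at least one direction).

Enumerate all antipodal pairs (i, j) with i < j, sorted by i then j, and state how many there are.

α = atan 0.1 = 5.71°;  2α = 11.42°
n_0 = (+0.4741, -0.8805)
n_1 = (+0.9903, +0.1388)
n_2 = (+0.1637, +0.9865)
n_3 = (-0.7901, +0.6130)
n_4 = (-0.9824, -0.1865)
n_5 = (-0.6308, -0.7759)
n_6 = (-0.0480, -0.9988)
  (0,1): δ = 110.32°  ·
  (0,2): δ = 37.72°  ·
  (0,3): δ = 23.89°  ·
  (0,4): δ = 72.45°  ·
  (0,5): δ = 112.59°  ·
  (0,6): δ = 148.95°  ·
  (1,2): δ = 107.40°  ·
  (1,3): δ = 45.78°  ·
  (1,4): δ = 2.77°  ✓
  (1,5): δ = 42.91°  ·
  (1,6): δ = 79.27°  ·
  (2,3): δ = 118.39°  ·
  (2,4): δ = 69.83°  ·
  (2,5): δ = 29.69°  ·
  (2,6): δ = 6.67°  ✓
  (3,4): δ = 131.44°  ·
  (3,5): δ = 91.30°  ·
  (3,6): δ = 54.95°  ·
  (4,5): δ = 139.86°  ·
  (4,6): δ = 103.50°  ·
  (5,6): δ = 143.64°  ·
antipodal pairs: 2

count = 2; pairs: (1,4), (2,6)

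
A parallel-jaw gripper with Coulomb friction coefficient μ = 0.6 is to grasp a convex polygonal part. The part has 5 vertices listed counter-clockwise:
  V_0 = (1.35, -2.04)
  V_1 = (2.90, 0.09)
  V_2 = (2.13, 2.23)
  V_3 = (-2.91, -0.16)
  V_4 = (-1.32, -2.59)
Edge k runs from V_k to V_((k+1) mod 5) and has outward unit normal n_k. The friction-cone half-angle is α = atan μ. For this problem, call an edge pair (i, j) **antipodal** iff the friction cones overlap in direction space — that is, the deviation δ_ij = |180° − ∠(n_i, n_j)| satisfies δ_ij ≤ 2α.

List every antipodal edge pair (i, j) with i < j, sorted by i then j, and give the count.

count = 3; pairs: (0,2), (1,3), (2,4)

α = atan 0.6 = 30.96°;  2α = 61.93°
n_0 = (+0.8086, -0.5884)
n_1 = (+0.9409, +0.3386)
n_2 = (-0.4285, +0.9036)
n_3 = (-0.8368, -0.5475)
n_4 = (+0.2018, -0.9794)
  (0,1): δ = 124.17°  ·
  (0,2): δ = 28.59°  ✓
  (0,3): δ = 69.24°  ·
  (0,4): δ = 137.68°  ·
  (1,2): δ = 84.42°  ·
  (1,3): δ = 13.41°  ✓
  (1,4): δ = 81.85°  ·
  (2,3): δ = 82.17°  ·
  (2,4): δ = 13.73°  ✓
  (3,4): δ = 111.56°  ·
antipodal pairs: 3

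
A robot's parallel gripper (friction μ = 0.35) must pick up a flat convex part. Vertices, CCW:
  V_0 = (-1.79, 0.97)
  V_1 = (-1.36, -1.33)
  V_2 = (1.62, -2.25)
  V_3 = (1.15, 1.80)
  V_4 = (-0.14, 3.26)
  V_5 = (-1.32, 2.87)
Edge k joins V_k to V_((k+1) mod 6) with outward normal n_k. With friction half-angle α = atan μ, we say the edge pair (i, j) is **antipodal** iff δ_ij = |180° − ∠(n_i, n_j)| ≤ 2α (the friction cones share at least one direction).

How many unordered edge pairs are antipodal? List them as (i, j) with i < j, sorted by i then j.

count = 5; pairs: (0,2), (0,3), (1,3), (1,4), (2,5)

α = atan 0.35 = 19.29°;  2α = 38.58°
n_0 = (-0.9830, -0.1838)
n_1 = (-0.2950, -0.9555)
n_2 = (+0.9933, +0.1153)
n_3 = (+0.7494, +0.6621)
n_4 = (-0.3138, +0.9495)
n_5 = (-0.9707, +0.2401)
  (0,1): δ = 117.75°  ·
  (0,2): δ = 3.97°  ✓
  (0,3): δ = 30.87°  ✓
  (0,4): δ = 97.70°  ·
  (0,5): δ = 155.52°  ·
  (1,2): δ = 66.22°  ·
  (1,3): δ = 31.38°  ✓
  (1,4): δ = 35.45°  ✓
  (1,5): δ = 93.26°  ·
  (2,3): δ = 145.16°  ·
  (2,4): δ = 78.33°  ·
  (2,5): δ = 20.51°  ✓
  (3,4): δ = 113.17°  ·
  (3,5): δ = 55.36°  ·
  (4,5): δ = 122.18°  ·
antipodal pairs: 5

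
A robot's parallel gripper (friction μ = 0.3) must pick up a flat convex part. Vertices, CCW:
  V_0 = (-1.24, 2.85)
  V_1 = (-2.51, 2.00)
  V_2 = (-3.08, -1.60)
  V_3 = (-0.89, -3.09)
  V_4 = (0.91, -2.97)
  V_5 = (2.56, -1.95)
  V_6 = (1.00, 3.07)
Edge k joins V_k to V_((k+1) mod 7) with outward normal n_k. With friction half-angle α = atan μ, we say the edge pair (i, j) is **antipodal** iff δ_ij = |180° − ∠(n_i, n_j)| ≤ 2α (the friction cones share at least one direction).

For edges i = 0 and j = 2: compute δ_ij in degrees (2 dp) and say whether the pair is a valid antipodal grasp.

δ = 68.02°, invalid

α = atan 0.3 = 16.70°;  2α = 33.40°
edge 0: e_0 = (-1.27, -0.85);  n_0 = (-0.5562, +0.8310)
edge 2: e_2 = (+2.19, -1.49);  n_2 = (-0.5625, -0.8268)
∠(n_0, n_2) = 111.98°
δ = |180° − 111.98°| = 68.02°
68.02° > 2α = 33.40°  →  invalid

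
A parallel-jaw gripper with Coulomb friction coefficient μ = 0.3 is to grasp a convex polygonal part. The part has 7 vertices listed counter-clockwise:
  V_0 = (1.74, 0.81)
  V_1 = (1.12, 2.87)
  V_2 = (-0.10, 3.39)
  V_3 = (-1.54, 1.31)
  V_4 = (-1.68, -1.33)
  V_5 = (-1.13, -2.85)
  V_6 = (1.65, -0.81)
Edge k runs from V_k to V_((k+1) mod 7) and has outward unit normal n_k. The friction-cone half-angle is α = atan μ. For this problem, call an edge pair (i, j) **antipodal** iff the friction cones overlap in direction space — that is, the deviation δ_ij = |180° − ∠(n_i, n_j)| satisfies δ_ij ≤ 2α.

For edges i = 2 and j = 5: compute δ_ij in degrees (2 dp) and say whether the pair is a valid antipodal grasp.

δ = 19.03°, valid

α = atan 0.3 = 16.70°;  2α = 33.40°
edge 2: e_2 = (-1.44, -2.08);  n_2 = (-0.8222, +0.5692)
edge 5: e_5 = (+2.78, +2.04);  n_5 = (+0.5916, -0.8062)
∠(n_2, n_5) = 160.97°
δ = |180° − 160.97°| = 19.03°
19.03° ≤ 2α = 33.40°  →  valid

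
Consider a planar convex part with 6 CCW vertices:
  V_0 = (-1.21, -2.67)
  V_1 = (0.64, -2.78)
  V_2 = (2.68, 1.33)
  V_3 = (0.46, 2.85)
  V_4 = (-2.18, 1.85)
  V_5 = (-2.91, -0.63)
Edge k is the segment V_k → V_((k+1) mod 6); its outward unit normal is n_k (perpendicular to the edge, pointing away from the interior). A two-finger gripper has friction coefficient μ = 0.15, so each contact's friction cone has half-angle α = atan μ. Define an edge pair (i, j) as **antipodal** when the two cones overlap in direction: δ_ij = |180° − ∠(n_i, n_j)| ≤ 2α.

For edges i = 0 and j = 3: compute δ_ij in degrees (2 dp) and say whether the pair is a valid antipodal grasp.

α = atan 0.15 = 8.53°;  2α = 17.06°
edge 0: e_0 = (+1.85, -0.11);  n_0 = (-0.0594, -0.9982)
edge 3: e_3 = (-2.64, -1.00);  n_3 = (-0.3542, +0.9352)
∠(n_0, n_3) = 155.85°
δ = |180° − 155.85°| = 24.15°
24.15° > 2α = 17.06°  →  invalid

δ = 24.15°, invalid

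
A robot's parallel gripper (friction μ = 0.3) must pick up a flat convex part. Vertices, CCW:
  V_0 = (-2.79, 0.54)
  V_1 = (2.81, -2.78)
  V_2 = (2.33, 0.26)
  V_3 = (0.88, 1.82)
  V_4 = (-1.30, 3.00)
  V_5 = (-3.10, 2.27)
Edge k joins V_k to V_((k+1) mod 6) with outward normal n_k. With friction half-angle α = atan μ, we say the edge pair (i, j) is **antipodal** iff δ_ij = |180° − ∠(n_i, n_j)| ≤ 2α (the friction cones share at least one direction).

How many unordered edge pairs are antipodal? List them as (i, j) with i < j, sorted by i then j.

count = 4; pairs: (0,2), (0,3), (1,5), (2,5)

α = atan 0.3 = 16.70°;  2α = 33.40°
n_0 = (-0.5100, -0.8602)
n_1 = (+0.9878, +0.1560)
n_2 = (+0.7325, +0.6808)
n_3 = (+0.4760, +0.8794)
n_4 = (-0.3758, +0.9267)
n_5 = (-0.9843, -0.1764)
  (0,1): δ = 50.37°  ·
  (0,2): δ = 16.43°  ✓
  (0,3): δ = 2.24°  ✓
  (0,4): δ = 52.74°  ·
  (0,5): δ = 130.82°  ·
  (1,2): δ = 146.07°  ·
  (1,3): δ = 127.40°  ·
  (1,4): δ = 76.90°  ·
  (1,5): δ = 1.19°  ✓
  (2,3): δ = 161.33°  ·
  (2,4): δ = 110.83°  ·
  (2,5): δ = 32.75°  ✓
  (3,4): δ = 129.50°  ·
  (3,5): δ = 51.41°  ·
  (4,5): δ = 101.92°  ·
antipodal pairs: 4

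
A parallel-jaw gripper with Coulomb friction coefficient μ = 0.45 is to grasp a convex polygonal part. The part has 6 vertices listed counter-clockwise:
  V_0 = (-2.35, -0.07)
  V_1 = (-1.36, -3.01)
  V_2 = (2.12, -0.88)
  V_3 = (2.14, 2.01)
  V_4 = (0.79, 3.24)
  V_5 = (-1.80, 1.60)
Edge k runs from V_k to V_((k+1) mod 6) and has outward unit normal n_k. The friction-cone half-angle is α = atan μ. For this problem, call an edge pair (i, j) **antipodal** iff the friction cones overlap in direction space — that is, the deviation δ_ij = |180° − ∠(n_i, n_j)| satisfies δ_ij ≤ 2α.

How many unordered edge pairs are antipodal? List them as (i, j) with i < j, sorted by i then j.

count = 5; pairs: (0,2), (0,3), (1,4), (1,5), (2,5)

α = atan 0.45 = 24.23°;  2α = 48.46°
n_0 = (-0.9477, -0.3191)
n_1 = (+0.5220, -0.8529)
n_2 = (+1.0000, -0.0069)
n_3 = (+0.6735, +0.7392)
n_4 = (-0.5350, +0.8449)
n_5 = (-0.9498, +0.3128)
  (0,1): δ = 77.14°  ·
  (0,2): δ = 19.01°  ✓
  (0,3): δ = 29.05°  ✓
  (0,4): δ = 103.73°  ·
  (0,5): δ = 143.16°  ·
  (1,2): δ = 121.87°  ·
  (1,3): δ = 73.81°  ·
  (1,4): δ = 0.87°  ✓
  (1,5): δ = 40.30°  ✓
  (2,3): δ = 131.94°  ·
  (2,4): δ = 57.26°  ·
  (2,5): δ = 17.83°  ✓
  (3,4): δ = 105.32°  ·
  (3,5): δ = 65.89°  ·
  (4,5): δ = 140.57°  ·
antipodal pairs: 5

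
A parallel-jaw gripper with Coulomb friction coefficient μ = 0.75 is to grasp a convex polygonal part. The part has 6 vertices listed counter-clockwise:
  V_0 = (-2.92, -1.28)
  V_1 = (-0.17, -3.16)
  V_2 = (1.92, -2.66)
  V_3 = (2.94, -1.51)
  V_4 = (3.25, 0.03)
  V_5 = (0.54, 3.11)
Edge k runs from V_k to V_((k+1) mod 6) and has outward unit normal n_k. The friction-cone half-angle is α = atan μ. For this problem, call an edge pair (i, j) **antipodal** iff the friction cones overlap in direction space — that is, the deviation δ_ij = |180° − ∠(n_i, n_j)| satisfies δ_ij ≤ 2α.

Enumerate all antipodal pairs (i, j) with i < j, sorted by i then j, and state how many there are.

α = atan 0.75 = 36.87°;  2α = 73.74°
n_0 = (-0.5644, -0.8255)
n_1 = (+0.2327, -0.9726)
n_2 = (+0.7481, -0.6636)
n_3 = (+0.9803, -0.1973)
n_4 = (+0.7508, +0.6606)
n_5 = (-0.7854, +0.6190)
  (0,1): δ = 132.19°  ·
  (0,2): δ = 97.21°  ·
  (0,3): δ = 67.02°  ✓
  (0,4): δ = 14.30°  ✓
  (0,5): δ = 86.11°  ·
  (1,2): δ = 145.03°  ·
  (1,3): δ = 114.84°  ·
  (1,4): δ = 62.11°  ✓
  (1,5): δ = 38.30°  ✓
  (2,3): δ = 149.81°  ·
  (2,4): δ = 97.08°  ·
  (2,5): δ = 3.33°  ✓
  (3,4): δ = 127.27°  ·
  (3,5): δ = 26.86°  ✓
  (4,5): δ = 79.59°  ·
antipodal pairs: 6

count = 6; pairs: (0,3), (0,4), (1,4), (1,5), (2,5), (3,5)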